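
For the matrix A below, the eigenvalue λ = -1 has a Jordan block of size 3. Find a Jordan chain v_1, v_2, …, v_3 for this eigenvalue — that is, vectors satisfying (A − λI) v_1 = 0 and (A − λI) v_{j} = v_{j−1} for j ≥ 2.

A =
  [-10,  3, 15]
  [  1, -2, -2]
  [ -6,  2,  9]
A Jordan chain for λ = -1 of length 3:
v_1 = (-6, 2, -4)ᵀ
v_2 = (-9, 1, -6)ᵀ
v_3 = (1, 0, 0)ᵀ

Let N = A − (-1)·I. We want v_3 with N^3 v_3 = 0 but N^2 v_3 ≠ 0; then v_{j-1} := N · v_j for j = 3, …, 2.

Pick v_3 = (1, 0, 0)ᵀ.
Then v_2 = N · v_3 = (-9, 1, -6)ᵀ.
Then v_1 = N · v_2 = (-6, 2, -4)ᵀ.

Sanity check: (A − (-1)·I) v_1 = (0, 0, 0)ᵀ = 0. ✓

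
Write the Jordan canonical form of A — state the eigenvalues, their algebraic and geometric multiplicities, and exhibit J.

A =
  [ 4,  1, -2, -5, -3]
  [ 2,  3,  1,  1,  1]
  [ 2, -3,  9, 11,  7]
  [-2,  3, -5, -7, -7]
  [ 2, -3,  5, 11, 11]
J_3(4) ⊕ J_1(4) ⊕ J_1(4)

The characteristic polynomial is
  det(x·I − A) = x^5 - 20*x^4 + 160*x^3 - 640*x^2 + 1280*x - 1024 = (x - 4)^5

Eigenvalues and multiplicities (the geometric multiplicity of λ is n − rank(A − λI), which equals the number of Jordan blocks for λ):
  λ = 4: algebraic multiplicity = 5, geometric multiplicity = 3

Determining the block sizes for each eigenvalue:
  λ = 4: with am = 5 and gm = 3, the partition is not yet determined (e.g. several partitions of 5 into 3 parts exist). Let N = A − (4)·I. Computing rank(N^1) = 2, rank(N^2) = 1, rank(N^3) = 0; the number of blocks of size ≥ j is rank(N^{j−1}) − rank(N^j), giving [3, 1, 1]. So we have 1 block(s) of size 3, 2 block(s) of size 1 → block sizes [3, 1, 1]

Assembling the blocks gives a Jordan form
J =
  [4, 1, 0, 0, 0]
  [0, 4, 1, 0, 0]
  [0, 0, 4, 0, 0]
  [0, 0, 0, 4, 0]
  [0, 0, 0, 0, 4]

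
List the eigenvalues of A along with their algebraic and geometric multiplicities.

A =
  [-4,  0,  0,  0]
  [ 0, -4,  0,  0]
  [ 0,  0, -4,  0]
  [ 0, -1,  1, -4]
λ = -4: alg = 4, geom = 3

Step 1 — factor the characteristic polynomial to read off the algebraic multiplicities:
  χ_A(x) = (x + 4)^4

Step 2 — compute geometric multiplicities via the rank-nullity identity g(λ) = n − rank(A − λI):
  rank(A − (-4)·I) = 1, so dim ker(A − (-4)·I) = n − 1 = 3

Summary:
  λ = -4: algebraic multiplicity = 4, geometric multiplicity = 3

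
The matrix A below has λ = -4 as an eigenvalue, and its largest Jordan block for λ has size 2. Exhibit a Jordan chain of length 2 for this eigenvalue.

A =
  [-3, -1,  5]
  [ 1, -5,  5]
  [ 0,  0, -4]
A Jordan chain for λ = -4 of length 2:
v_1 = (1, 1, 0)ᵀ
v_2 = (1, 0, 0)ᵀ

Let N = A − (-4)·I. We want v_2 with N^2 v_2 = 0 but N^1 v_2 ≠ 0; then v_{j-1} := N · v_j for j = 2, …, 2.

Pick v_2 = (1, 0, 0)ᵀ.
Then v_1 = N · v_2 = (1, 1, 0)ᵀ.

Sanity check: (A − (-4)·I) v_1 = (0, 0, 0)ᵀ = 0. ✓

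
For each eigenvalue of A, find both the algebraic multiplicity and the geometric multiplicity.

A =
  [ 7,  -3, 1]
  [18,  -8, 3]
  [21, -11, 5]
λ = 1: alg = 2, geom = 1; λ = 2: alg = 1, geom = 1

Step 1 — factor the characteristic polynomial to read off the algebraic multiplicities:
  χ_A(x) = (x - 2)*(x - 1)^2

Step 2 — compute geometric multiplicities via the rank-nullity identity g(λ) = n − rank(A − λI):
  rank(A − (1)·I) = 2, so dim ker(A − (1)·I) = n − 2 = 1
  rank(A − (2)·I) = 2, so dim ker(A − (2)·I) = n − 2 = 1

Summary:
  λ = 1: algebraic multiplicity = 2, geometric multiplicity = 1
  λ = 2: algebraic multiplicity = 1, geometric multiplicity = 1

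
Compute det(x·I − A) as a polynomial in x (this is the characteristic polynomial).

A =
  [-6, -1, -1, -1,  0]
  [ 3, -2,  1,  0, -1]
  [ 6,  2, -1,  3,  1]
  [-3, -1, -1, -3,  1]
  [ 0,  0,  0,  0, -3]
x^5 + 15*x^4 + 90*x^3 + 270*x^2 + 405*x + 243

Expanding det(x·I − A) (e.g. by cofactor expansion or by noting that A is similar to its Jordan form J, which has the same characteristic polynomial as A) gives
  χ_A(x) = x^5 + 15*x^4 + 90*x^3 + 270*x^2 + 405*x + 243
which factors as (x + 3)^5. The eigenvalues (with algebraic multiplicities) are λ = -3 with multiplicity 5.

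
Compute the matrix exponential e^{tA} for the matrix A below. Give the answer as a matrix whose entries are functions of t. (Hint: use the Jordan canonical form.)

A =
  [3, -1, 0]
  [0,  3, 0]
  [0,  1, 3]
e^{tA} =
  [exp(3*t), -t*exp(3*t), 0]
  [0, exp(3*t), 0]
  [0, t*exp(3*t), exp(3*t)]

Strategy: write A = P · J · P⁻¹ where J is a Jordan canonical form, so e^{tA} = P · e^{tJ} · P⁻¹, and e^{tJ} can be computed block-by-block.

A has Jordan form
J =
  [3, 1, 0]
  [0, 3, 0]
  [0, 0, 3]
(up to reordering of blocks).

Per-block formulas:
  For a 2×2 Jordan block J_2(3): exp(t · J_2(3)) = e^(3t)·(I + t·N), where N is the 2×2 nilpotent shift.
  For a 1×1 block at λ = 3: exp(t · [3]) = [e^(3t)].

After assembling e^{tJ} and conjugating by P, we get:

e^{tA} =
  [exp(3*t), -t*exp(3*t), 0]
  [0, exp(3*t), 0]
  [0, t*exp(3*t), exp(3*t)]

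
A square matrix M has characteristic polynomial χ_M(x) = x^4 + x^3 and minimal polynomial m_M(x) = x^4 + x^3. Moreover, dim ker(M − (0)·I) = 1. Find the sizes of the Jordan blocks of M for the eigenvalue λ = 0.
Block sizes for λ = 0: [3]

Step 1 — from the characteristic polynomial, algebraic multiplicity of λ = 0 is 3. From dim ker(M − (0)·I) = 1, there are exactly 1 Jordan blocks for λ = 0.
Step 2 — from the minimal polynomial, the factor (x − 0)^3 tells us the largest block for λ = 0 has size 3.
Step 3 — with total size 3, 1 blocks, and largest block 3, the block sizes (in nonincreasing order) are [3].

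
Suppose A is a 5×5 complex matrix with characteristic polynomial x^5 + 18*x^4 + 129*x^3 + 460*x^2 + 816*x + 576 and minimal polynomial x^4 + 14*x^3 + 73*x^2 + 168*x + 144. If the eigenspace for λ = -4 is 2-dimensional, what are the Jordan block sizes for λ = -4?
Block sizes for λ = -4: [2, 1]

Step 1 — from the characteristic polynomial, algebraic multiplicity of λ = -4 is 3. From dim ker(A − (-4)·I) = 2, there are exactly 2 Jordan blocks for λ = -4.
Step 2 — from the minimal polynomial, the factor (x + 4)^2 tells us the largest block for λ = -4 has size 2.
Step 3 — with total size 3, 2 blocks, and largest block 2, the block sizes (in nonincreasing order) are [2, 1].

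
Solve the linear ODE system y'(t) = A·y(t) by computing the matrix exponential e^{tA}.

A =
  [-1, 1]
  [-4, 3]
e^{tA} =
  [-2*t*exp(t) + exp(t), t*exp(t)]
  [-4*t*exp(t), 2*t*exp(t) + exp(t)]

Strategy: write A = P · J · P⁻¹ where J is a Jordan canonical form, so e^{tA} = P · e^{tJ} · P⁻¹, and e^{tJ} can be computed block-by-block.

A has Jordan form
J =
  [1, 1]
  [0, 1]
(up to reordering of blocks).

Per-block formulas:
  For a 2×2 Jordan block J_2(1): exp(t · J_2(1)) = e^(1t)·(I + t·N), where N is the 2×2 nilpotent shift.

After assembling e^{tJ} and conjugating by P, we get:

e^{tA} =
  [-2*t*exp(t) + exp(t), t*exp(t)]
  [-4*t*exp(t), 2*t*exp(t) + exp(t)]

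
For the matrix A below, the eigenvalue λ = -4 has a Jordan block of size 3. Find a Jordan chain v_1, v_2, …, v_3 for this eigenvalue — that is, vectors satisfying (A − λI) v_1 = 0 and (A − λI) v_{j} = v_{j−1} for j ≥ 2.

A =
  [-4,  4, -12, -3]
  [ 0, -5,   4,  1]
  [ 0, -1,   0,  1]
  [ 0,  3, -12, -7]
A Jordan chain for λ = -4 of length 3:
v_1 = (-1, 0, 0, 0)ᵀ
v_2 = (4, -1, -1, 3)ᵀ
v_3 = (0, 1, 0, 0)ᵀ

Let N = A − (-4)·I. We want v_3 with N^3 v_3 = 0 but N^2 v_3 ≠ 0; then v_{j-1} := N · v_j for j = 3, …, 2.

Pick v_3 = (0, 1, 0, 0)ᵀ.
Then v_2 = N · v_3 = (4, -1, -1, 3)ᵀ.
Then v_1 = N · v_2 = (-1, 0, 0, 0)ᵀ.

Sanity check: (A − (-4)·I) v_1 = (0, 0, 0, 0)ᵀ = 0. ✓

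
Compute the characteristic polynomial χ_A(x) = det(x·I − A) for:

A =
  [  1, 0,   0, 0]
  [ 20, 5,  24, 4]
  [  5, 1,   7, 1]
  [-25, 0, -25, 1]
x^4 - 14*x^3 + 61*x^2 - 84*x + 36

Expanding det(x·I − A) (e.g. by cofactor expansion or by noting that A is similar to its Jordan form J, which has the same characteristic polynomial as A) gives
  χ_A(x) = x^4 - 14*x^3 + 61*x^2 - 84*x + 36
which factors as (x - 6)^2*(x - 1)^2. The eigenvalues (with algebraic multiplicities) are λ = 1 with multiplicity 2, λ = 6 with multiplicity 2.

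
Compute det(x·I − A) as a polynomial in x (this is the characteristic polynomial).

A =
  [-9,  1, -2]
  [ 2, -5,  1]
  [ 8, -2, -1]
x^3 + 15*x^2 + 75*x + 125

Expanding det(x·I − A) (e.g. by cofactor expansion or by noting that A is similar to its Jordan form J, which has the same characteristic polynomial as A) gives
  χ_A(x) = x^3 + 15*x^2 + 75*x + 125
which factors as (x + 5)^3. The eigenvalues (with algebraic multiplicities) are λ = -5 with multiplicity 3.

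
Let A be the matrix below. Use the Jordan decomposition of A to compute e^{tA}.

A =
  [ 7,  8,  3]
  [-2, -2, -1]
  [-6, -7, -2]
e^{tA} =
  [t^2*exp(t) + 6*t*exp(t) + exp(t), 3*t^2*exp(t)/2 + 8*t*exp(t), t^2*exp(t)/2 + 3*t*exp(t)]
  [-2*t*exp(t), -3*t*exp(t) + exp(t), -t*exp(t)]
  [-2*t^2*exp(t) - 6*t*exp(t), -3*t^2*exp(t) - 7*t*exp(t), -t^2*exp(t) - 3*t*exp(t) + exp(t)]

Strategy: write A = P · J · P⁻¹ where J is a Jordan canonical form, so e^{tA} = P · e^{tJ} · P⁻¹, and e^{tJ} can be computed block-by-block.

A has Jordan form
J =
  [1, 1, 0]
  [0, 1, 1]
  [0, 0, 1]
(up to reordering of blocks).

Per-block formulas:
  For a 3×3 Jordan block J_3(1): exp(t · J_3(1)) = e^(1t)·(I + t·N + (t^2/2)·N^2), where N is the 3×3 nilpotent shift.

After assembling e^{tJ} and conjugating by P, we get:

e^{tA} =
  [t^2*exp(t) + 6*t*exp(t) + exp(t), 3*t^2*exp(t)/2 + 8*t*exp(t), t^2*exp(t)/2 + 3*t*exp(t)]
  [-2*t*exp(t), -3*t*exp(t) + exp(t), -t*exp(t)]
  [-2*t^2*exp(t) - 6*t*exp(t), -3*t^2*exp(t) - 7*t*exp(t), -t^2*exp(t) - 3*t*exp(t) + exp(t)]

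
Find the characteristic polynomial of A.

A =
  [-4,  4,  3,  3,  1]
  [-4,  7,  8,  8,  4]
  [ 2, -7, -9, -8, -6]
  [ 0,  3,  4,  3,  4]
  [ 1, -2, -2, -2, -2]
x^5 + 5*x^4 + 10*x^3 + 10*x^2 + 5*x + 1

Expanding det(x·I − A) (e.g. by cofactor expansion or by noting that A is similar to its Jordan form J, which has the same characteristic polynomial as A) gives
  χ_A(x) = x^5 + 5*x^4 + 10*x^3 + 10*x^2 + 5*x + 1
which factors as (x + 1)^5. The eigenvalues (with algebraic multiplicities) are λ = -1 with multiplicity 5.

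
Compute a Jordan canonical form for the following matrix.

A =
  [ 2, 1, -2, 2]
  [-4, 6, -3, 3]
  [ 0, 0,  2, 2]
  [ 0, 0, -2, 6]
J_3(4) ⊕ J_1(4)

The characteristic polynomial is
  det(x·I − A) = x^4 - 16*x^3 + 96*x^2 - 256*x + 256 = (x - 4)^4

Eigenvalues and multiplicities (the geometric multiplicity of λ is n − rank(A − λI), which equals the number of Jordan blocks for λ):
  λ = 4: algebraic multiplicity = 4, geometric multiplicity = 2

Determining the block sizes for each eigenvalue:
  λ = 4: with am = 4 and gm = 2, the partition is not yet determined (e.g. several partitions of 4 into 2 parts exist). Let N = A − (4)·I. Computing rank(N^1) = 2, rank(N^2) = 1, rank(N^3) = 0; the number of blocks of size ≥ j is rank(N^{j−1}) − rank(N^j), giving [2, 1, 1]. So we have 1 block(s) of size 3, 1 block(s) of size 1 → block sizes [3, 1]

Assembling the blocks gives a Jordan form
J =
  [4, 1, 0, 0]
  [0, 4, 1, 0]
  [0, 0, 4, 0]
  [0, 0, 0, 4]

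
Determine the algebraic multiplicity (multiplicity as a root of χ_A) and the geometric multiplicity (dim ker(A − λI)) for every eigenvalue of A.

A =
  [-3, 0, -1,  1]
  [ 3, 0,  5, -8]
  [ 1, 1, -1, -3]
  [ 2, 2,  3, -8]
λ = -3: alg = 4, geom = 2

Step 1 — factor the characteristic polynomial to read off the algebraic multiplicities:
  χ_A(x) = (x + 3)^4

Step 2 — compute geometric multiplicities via the rank-nullity identity g(λ) = n − rank(A − λI):
  rank(A − (-3)·I) = 2, so dim ker(A − (-3)·I) = n − 2 = 2

Summary:
  λ = -3: algebraic multiplicity = 4, geometric multiplicity = 2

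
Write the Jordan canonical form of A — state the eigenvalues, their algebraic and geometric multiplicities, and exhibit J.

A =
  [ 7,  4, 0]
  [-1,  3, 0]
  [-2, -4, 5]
J_2(5) ⊕ J_1(5)

The characteristic polynomial is
  det(x·I − A) = x^3 - 15*x^2 + 75*x - 125 = (x - 5)^3

Eigenvalues and multiplicities (the geometric multiplicity of λ is n − rank(A − λI), which equals the number of Jordan blocks for λ):
  λ = 5: algebraic multiplicity = 3, geometric multiplicity = 2

Determining the block sizes for each eigenvalue:
  λ = 5: 2 blocks summing to 3 forces exactly one block of size 2 and the rest size 1 → block sizes [2, 1]

Assembling the blocks gives a Jordan form
J =
  [5, 1, 0]
  [0, 5, 0]
  [0, 0, 5]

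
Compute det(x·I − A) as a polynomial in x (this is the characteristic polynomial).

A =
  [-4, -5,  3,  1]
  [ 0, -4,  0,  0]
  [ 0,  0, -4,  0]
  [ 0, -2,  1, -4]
x^4 + 16*x^3 + 96*x^2 + 256*x + 256

Expanding det(x·I − A) (e.g. by cofactor expansion or by noting that A is similar to its Jordan form J, which has the same characteristic polynomial as A) gives
  χ_A(x) = x^4 + 16*x^3 + 96*x^2 + 256*x + 256
which factors as (x + 4)^4. The eigenvalues (with algebraic multiplicities) are λ = -4 with multiplicity 4.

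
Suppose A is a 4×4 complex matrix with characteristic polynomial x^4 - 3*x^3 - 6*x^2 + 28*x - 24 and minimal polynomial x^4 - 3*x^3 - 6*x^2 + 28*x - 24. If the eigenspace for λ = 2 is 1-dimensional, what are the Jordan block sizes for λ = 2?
Block sizes for λ = 2: [3]

Step 1 — from the characteristic polynomial, algebraic multiplicity of λ = 2 is 3. From dim ker(A − (2)·I) = 1, there are exactly 1 Jordan blocks for λ = 2.
Step 2 — from the minimal polynomial, the factor (x − 2)^3 tells us the largest block for λ = 2 has size 3.
Step 3 — with total size 3, 1 blocks, and largest block 3, the block sizes (in nonincreasing order) are [3].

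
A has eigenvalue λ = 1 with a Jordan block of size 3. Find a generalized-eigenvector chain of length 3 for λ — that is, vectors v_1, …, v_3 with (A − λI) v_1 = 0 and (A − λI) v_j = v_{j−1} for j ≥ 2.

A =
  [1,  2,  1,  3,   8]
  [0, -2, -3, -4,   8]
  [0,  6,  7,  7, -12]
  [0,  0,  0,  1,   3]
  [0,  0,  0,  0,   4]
A Jordan chain for λ = 1 of length 3:
v_1 = (1, 0, 0, 0, 0)ᵀ
v_2 = (-1, 1, -1, 0, 0)ᵀ
v_3 = (0, 1, 0, -1, 0)ᵀ

Let N = A − (1)·I. We want v_3 with N^3 v_3 = 0 but N^2 v_3 ≠ 0; then v_{j-1} := N · v_j for j = 3, …, 2.

Pick v_3 = (0, 1, 0, -1, 0)ᵀ.
Then v_2 = N · v_3 = (-1, 1, -1, 0, 0)ᵀ.
Then v_1 = N · v_2 = (1, 0, 0, 0, 0)ᵀ.

Sanity check: (A − (1)·I) v_1 = (0, 0, 0, 0, 0)ᵀ = 0. ✓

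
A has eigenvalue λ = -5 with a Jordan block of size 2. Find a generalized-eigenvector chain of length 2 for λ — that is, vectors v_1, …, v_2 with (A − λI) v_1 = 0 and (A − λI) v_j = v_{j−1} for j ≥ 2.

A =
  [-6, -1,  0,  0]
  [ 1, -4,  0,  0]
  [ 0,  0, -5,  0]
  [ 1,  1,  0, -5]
A Jordan chain for λ = -5 of length 2:
v_1 = (-1, 1, 0, 1)ᵀ
v_2 = (1, 0, 0, 0)ᵀ

Let N = A − (-5)·I. We want v_2 with N^2 v_2 = 0 but N^1 v_2 ≠ 0; then v_{j-1} := N · v_j for j = 2, …, 2.

Pick v_2 = (1, 0, 0, 0)ᵀ.
Then v_1 = N · v_2 = (-1, 1, 0, 1)ᵀ.

Sanity check: (A − (-5)·I) v_1 = (0, 0, 0, 0)ᵀ = 0. ✓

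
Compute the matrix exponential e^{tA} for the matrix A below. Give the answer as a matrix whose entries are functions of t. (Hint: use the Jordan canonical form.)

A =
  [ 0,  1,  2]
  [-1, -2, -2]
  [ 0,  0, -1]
e^{tA} =
  [t*exp(-t) + exp(-t), t*exp(-t), 2*t*exp(-t)]
  [-t*exp(-t), -t*exp(-t) + exp(-t), -2*t*exp(-t)]
  [0, 0, exp(-t)]

Strategy: write A = P · J · P⁻¹ where J is a Jordan canonical form, so e^{tA} = P · e^{tJ} · P⁻¹, and e^{tJ} can be computed block-by-block.

A has Jordan form
J =
  [-1,  1,  0]
  [ 0, -1,  0]
  [ 0,  0, -1]
(up to reordering of blocks).

Per-block formulas:
  For a 2×2 Jordan block J_2(-1): exp(t · J_2(-1)) = e^(-1t)·(I + t·N), where N is the 2×2 nilpotent shift.
  For a 1×1 block at λ = -1: exp(t · [-1]) = [e^(-1t)].

After assembling e^{tJ} and conjugating by P, we get:

e^{tA} =
  [t*exp(-t) + exp(-t), t*exp(-t), 2*t*exp(-t)]
  [-t*exp(-t), -t*exp(-t) + exp(-t), -2*t*exp(-t)]
  [0, 0, exp(-t)]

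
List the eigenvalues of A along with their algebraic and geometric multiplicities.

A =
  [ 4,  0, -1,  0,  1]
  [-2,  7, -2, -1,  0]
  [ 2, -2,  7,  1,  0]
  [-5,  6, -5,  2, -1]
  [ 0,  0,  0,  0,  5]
λ = 5: alg = 5, geom = 3

Step 1 — factor the characteristic polynomial to read off the algebraic multiplicities:
  χ_A(x) = (x - 5)^5

Step 2 — compute geometric multiplicities via the rank-nullity identity g(λ) = n − rank(A − λI):
  rank(A − (5)·I) = 2, so dim ker(A − (5)·I) = n − 2 = 3

Summary:
  λ = 5: algebraic multiplicity = 5, geometric multiplicity = 3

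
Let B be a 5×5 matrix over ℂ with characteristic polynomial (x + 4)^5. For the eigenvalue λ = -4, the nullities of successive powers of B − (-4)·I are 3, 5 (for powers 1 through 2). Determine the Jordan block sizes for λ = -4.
Block sizes for λ = -4: [2, 2, 1]

From the dimensions of kernels of powers, the number of Jordan blocks of size at least j is d_j − d_{j−1} where d_j = dim ker(N^j) (with d_0 = 0). Computing the differences gives [3, 2].
The number of blocks of size exactly k is (#blocks of size ≥ k) − (#blocks of size ≥ k + 1), so the partition is: 1 block(s) of size 1, 2 block(s) of size 2.
In nonincreasing order the block sizes are [2, 2, 1].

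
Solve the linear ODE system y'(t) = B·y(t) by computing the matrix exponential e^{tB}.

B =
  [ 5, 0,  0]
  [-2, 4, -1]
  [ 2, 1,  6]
e^{tB} =
  [exp(5*t), 0, 0]
  [-2*t*exp(5*t), -t*exp(5*t) + exp(5*t), -t*exp(5*t)]
  [2*t*exp(5*t), t*exp(5*t), t*exp(5*t) + exp(5*t)]

Strategy: write B = P · J · P⁻¹ where J is a Jordan canonical form, so e^{tB} = P · e^{tJ} · P⁻¹, and e^{tJ} can be computed block-by-block.

B has Jordan form
J =
  [5, 1, 0]
  [0, 5, 0]
  [0, 0, 5]
(up to reordering of blocks).

Per-block formulas:
  For a 2×2 Jordan block J_2(5): exp(t · J_2(5)) = e^(5t)·(I + t·N), where N is the 2×2 nilpotent shift.
  For a 1×1 block at λ = 5: exp(t · [5]) = [e^(5t)].

After assembling e^{tJ} and conjugating by P, we get:

e^{tB} =
  [exp(5*t), 0, 0]
  [-2*t*exp(5*t), -t*exp(5*t) + exp(5*t), -t*exp(5*t)]
  [2*t*exp(5*t), t*exp(5*t), t*exp(5*t) + exp(5*t)]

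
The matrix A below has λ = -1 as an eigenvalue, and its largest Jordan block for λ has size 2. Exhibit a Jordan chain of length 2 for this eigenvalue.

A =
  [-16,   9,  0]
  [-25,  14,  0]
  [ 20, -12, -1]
A Jordan chain for λ = -1 of length 2:
v_1 = (-15, -25, 20)ᵀ
v_2 = (1, 0, 0)ᵀ

Let N = A − (-1)·I. We want v_2 with N^2 v_2 = 0 but N^1 v_2 ≠ 0; then v_{j-1} := N · v_j for j = 2, …, 2.

Pick v_2 = (1, 0, 0)ᵀ.
Then v_1 = N · v_2 = (-15, -25, 20)ᵀ.

Sanity check: (A − (-1)·I) v_1 = (0, 0, 0)ᵀ = 0. ✓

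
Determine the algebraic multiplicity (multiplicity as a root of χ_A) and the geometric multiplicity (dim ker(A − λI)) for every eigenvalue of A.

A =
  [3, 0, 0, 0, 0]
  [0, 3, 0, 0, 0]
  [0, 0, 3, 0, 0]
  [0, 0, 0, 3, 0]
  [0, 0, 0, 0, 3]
λ = 3: alg = 5, geom = 5

Step 1 — factor the characteristic polynomial to read off the algebraic multiplicities:
  χ_A(x) = (x - 3)^5

Step 2 — compute geometric multiplicities via the rank-nullity identity g(λ) = n − rank(A − λI):
  rank(A − (3)·I) = 0, so dim ker(A − (3)·I) = n − 0 = 5

Summary:
  λ = 3: algebraic multiplicity = 5, geometric multiplicity = 5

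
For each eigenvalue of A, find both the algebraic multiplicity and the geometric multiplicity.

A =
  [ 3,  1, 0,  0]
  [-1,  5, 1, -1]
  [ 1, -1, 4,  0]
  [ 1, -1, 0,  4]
λ = 4: alg = 4, geom = 2

Step 1 — factor the characteristic polynomial to read off the algebraic multiplicities:
  χ_A(x) = (x - 4)^4

Step 2 — compute geometric multiplicities via the rank-nullity identity g(λ) = n − rank(A − λI):
  rank(A − (4)·I) = 2, so dim ker(A − (4)·I) = n − 2 = 2

Summary:
  λ = 4: algebraic multiplicity = 4, geometric multiplicity = 2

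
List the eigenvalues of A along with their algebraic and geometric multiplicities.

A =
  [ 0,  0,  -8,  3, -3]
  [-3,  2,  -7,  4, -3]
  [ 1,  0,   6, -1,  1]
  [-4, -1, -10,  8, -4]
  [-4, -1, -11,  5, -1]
λ = 3: alg = 5, geom = 2

Step 1 — factor the characteristic polynomial to read off the algebraic multiplicities:
  χ_A(x) = (x - 3)^5

Step 2 — compute geometric multiplicities via the rank-nullity identity g(λ) = n − rank(A − λI):
  rank(A − (3)·I) = 3, so dim ker(A − (3)·I) = n − 3 = 2

Summary:
  λ = 3: algebraic multiplicity = 5, geometric multiplicity = 2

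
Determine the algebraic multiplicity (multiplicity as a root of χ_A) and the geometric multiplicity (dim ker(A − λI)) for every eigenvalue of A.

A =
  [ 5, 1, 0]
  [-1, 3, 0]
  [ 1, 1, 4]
λ = 4: alg = 3, geom = 2

Step 1 — factor the characteristic polynomial to read off the algebraic multiplicities:
  χ_A(x) = (x - 4)^3

Step 2 — compute geometric multiplicities via the rank-nullity identity g(λ) = n − rank(A − λI):
  rank(A − (4)·I) = 1, so dim ker(A − (4)·I) = n − 1 = 2

Summary:
  λ = 4: algebraic multiplicity = 3, geometric multiplicity = 2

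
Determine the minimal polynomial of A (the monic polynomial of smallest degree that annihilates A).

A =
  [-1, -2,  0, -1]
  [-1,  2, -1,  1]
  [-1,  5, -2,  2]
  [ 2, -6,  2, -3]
x^2 + 2*x + 1

The characteristic polynomial is χ_A(x) = (x + 1)^4, so the eigenvalues are known. The minimal polynomial is
  m_A(x) = Π_λ (x − λ)^{k_λ}
where k_λ is the size of the *largest* Jordan block for λ (equivalently, the smallest k with (A − λI)^k v = 0 for every generalised eigenvector v of λ).

  λ = -1: largest Jordan block has size 2, contributing (x + 1)^2

So m_A(x) = (x + 1)^2 = x^2 + 2*x + 1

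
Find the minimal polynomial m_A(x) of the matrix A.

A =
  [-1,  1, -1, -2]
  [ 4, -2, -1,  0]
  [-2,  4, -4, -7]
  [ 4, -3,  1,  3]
x^3 + 3*x^2 + 3*x + 1

The characteristic polynomial is χ_A(x) = (x + 1)^4, so the eigenvalues are known. The minimal polynomial is
  m_A(x) = Π_λ (x − λ)^{k_λ}
where k_λ is the size of the *largest* Jordan block for λ (equivalently, the smallest k with (A − λI)^k v = 0 for every generalised eigenvector v of λ).

  λ = -1: largest Jordan block has size 3, contributing (x + 1)^3

So m_A(x) = (x + 1)^3 = x^3 + 3*x^2 + 3*x + 1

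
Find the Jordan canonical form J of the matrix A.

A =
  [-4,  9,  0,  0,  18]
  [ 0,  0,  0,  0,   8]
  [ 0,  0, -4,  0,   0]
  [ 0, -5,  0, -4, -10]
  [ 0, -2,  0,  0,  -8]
J_2(-4) ⊕ J_1(-4) ⊕ J_1(-4) ⊕ J_1(-4)

The characteristic polynomial is
  det(x·I − A) = x^5 + 20*x^4 + 160*x^3 + 640*x^2 + 1280*x + 1024 = (x + 4)^5

Eigenvalues and multiplicities (the geometric multiplicity of λ is n − rank(A − λI), which equals the number of Jordan blocks for λ):
  λ = -4: algebraic multiplicity = 5, geometric multiplicity = 4

Determining the block sizes for each eigenvalue:
  λ = -4: 4 blocks summing to 5 forces exactly one block of size 2 and the rest size 1 → block sizes [2, 1, 1, 1]

Assembling the blocks gives a Jordan form
J =
  [-4,  1,  0,  0,  0]
  [ 0, -4,  0,  0,  0]
  [ 0,  0, -4,  0,  0]
  [ 0,  0,  0, -4,  0]
  [ 0,  0,  0,  0, -4]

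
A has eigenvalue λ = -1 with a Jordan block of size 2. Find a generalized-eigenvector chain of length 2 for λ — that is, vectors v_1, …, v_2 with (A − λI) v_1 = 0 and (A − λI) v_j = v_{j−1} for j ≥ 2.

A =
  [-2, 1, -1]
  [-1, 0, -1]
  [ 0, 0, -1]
A Jordan chain for λ = -1 of length 2:
v_1 = (-1, -1, 0)ᵀ
v_2 = (1, 0, 0)ᵀ

Let N = A − (-1)·I. We want v_2 with N^2 v_2 = 0 but N^1 v_2 ≠ 0; then v_{j-1} := N · v_j for j = 2, …, 2.

Pick v_2 = (1, 0, 0)ᵀ.
Then v_1 = N · v_2 = (-1, -1, 0)ᵀ.

Sanity check: (A − (-1)·I) v_1 = (0, 0, 0)ᵀ = 0. ✓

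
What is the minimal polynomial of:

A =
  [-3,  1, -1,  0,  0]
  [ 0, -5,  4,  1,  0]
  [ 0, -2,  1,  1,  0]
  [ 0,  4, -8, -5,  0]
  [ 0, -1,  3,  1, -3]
x^2 + 6*x + 9

The characteristic polynomial is χ_A(x) = (x + 3)^5, so the eigenvalues are known. The minimal polynomial is
  m_A(x) = Π_λ (x − λ)^{k_λ}
where k_λ is the size of the *largest* Jordan block for λ (equivalently, the smallest k with (A − λI)^k v = 0 for every generalised eigenvector v of λ).

  λ = -3: largest Jordan block has size 2, contributing (x + 3)^2

So m_A(x) = (x + 3)^2 = x^2 + 6*x + 9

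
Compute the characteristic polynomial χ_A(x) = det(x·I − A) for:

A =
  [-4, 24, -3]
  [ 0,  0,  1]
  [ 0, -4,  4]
x^3 - 12*x + 16

Expanding det(x·I − A) (e.g. by cofactor expansion or by noting that A is similar to its Jordan form J, which has the same characteristic polynomial as A) gives
  χ_A(x) = x^3 - 12*x + 16
which factors as (x - 2)^2*(x + 4). The eigenvalues (with algebraic multiplicities) are λ = -4 with multiplicity 1, λ = 2 with multiplicity 2.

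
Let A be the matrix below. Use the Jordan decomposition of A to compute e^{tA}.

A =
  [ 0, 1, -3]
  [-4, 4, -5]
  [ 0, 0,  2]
e^{tA} =
  [-2*t*exp(2*t) + exp(2*t), t*exp(2*t), t^2*exp(2*t)/2 - 3*t*exp(2*t)]
  [-4*t*exp(2*t), 2*t*exp(2*t) + exp(2*t), t^2*exp(2*t) - 5*t*exp(2*t)]
  [0, 0, exp(2*t)]

Strategy: write A = P · J · P⁻¹ where J is a Jordan canonical form, so e^{tA} = P · e^{tJ} · P⁻¹, and e^{tJ} can be computed block-by-block.

A has Jordan form
J =
  [2, 1, 0]
  [0, 2, 1]
  [0, 0, 2]
(up to reordering of blocks).

Per-block formulas:
  For a 3×3 Jordan block J_3(2): exp(t · J_3(2)) = e^(2t)·(I + t·N + (t^2/2)·N^2), where N is the 3×3 nilpotent shift.

After assembling e^{tJ} and conjugating by P, we get:

e^{tA} =
  [-2*t*exp(2*t) + exp(2*t), t*exp(2*t), t^2*exp(2*t)/2 - 3*t*exp(2*t)]
  [-4*t*exp(2*t), 2*t*exp(2*t) + exp(2*t), t^2*exp(2*t) - 5*t*exp(2*t)]
  [0, 0, exp(2*t)]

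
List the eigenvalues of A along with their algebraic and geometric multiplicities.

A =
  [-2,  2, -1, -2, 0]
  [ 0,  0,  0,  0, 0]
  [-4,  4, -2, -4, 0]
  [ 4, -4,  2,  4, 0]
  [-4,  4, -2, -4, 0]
λ = 0: alg = 5, geom = 4

Step 1 — factor the characteristic polynomial to read off the algebraic multiplicities:
  χ_A(x) = x^5

Step 2 — compute geometric multiplicities via the rank-nullity identity g(λ) = n − rank(A − λI):
  rank(A − (0)·I) = 1, so dim ker(A − (0)·I) = n − 1 = 4

Summary:
  λ = 0: algebraic multiplicity = 5, geometric multiplicity = 4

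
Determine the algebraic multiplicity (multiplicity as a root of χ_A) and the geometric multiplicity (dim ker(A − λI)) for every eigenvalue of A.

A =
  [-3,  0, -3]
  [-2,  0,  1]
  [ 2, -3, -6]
λ = -3: alg = 3, geom = 1

Step 1 — factor the characteristic polynomial to read off the algebraic multiplicities:
  χ_A(x) = (x + 3)^3

Step 2 — compute geometric multiplicities via the rank-nullity identity g(λ) = n − rank(A − λI):
  rank(A − (-3)·I) = 2, so dim ker(A − (-3)·I) = n − 2 = 1

Summary:
  λ = -3: algebraic multiplicity = 3, geometric multiplicity = 1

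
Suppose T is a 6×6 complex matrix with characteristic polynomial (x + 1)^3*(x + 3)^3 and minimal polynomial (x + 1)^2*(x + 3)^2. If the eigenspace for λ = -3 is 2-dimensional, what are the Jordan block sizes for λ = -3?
Block sizes for λ = -3: [2, 1]

Step 1 — from the characteristic polynomial, algebraic multiplicity of λ = -3 is 3. From dim ker(T − (-3)·I) = 2, there are exactly 2 Jordan blocks for λ = -3.
Step 2 — from the minimal polynomial, the factor (x + 3)^2 tells us the largest block for λ = -3 has size 2.
Step 3 — with total size 3, 2 blocks, and largest block 2, the block sizes (in nonincreasing order) are [2, 1].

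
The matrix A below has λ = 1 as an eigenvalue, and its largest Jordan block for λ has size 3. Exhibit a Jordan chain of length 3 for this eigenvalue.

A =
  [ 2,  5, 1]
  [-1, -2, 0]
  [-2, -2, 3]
A Jordan chain for λ = 1 of length 3:
v_1 = (-6, 2, -4)ᵀ
v_2 = (1, -1, -2)ᵀ
v_3 = (1, 0, 0)ᵀ

Let N = A − (1)·I. We want v_3 with N^3 v_3 = 0 but N^2 v_3 ≠ 0; then v_{j-1} := N · v_j for j = 3, …, 2.

Pick v_3 = (1, 0, 0)ᵀ.
Then v_2 = N · v_3 = (1, -1, -2)ᵀ.
Then v_1 = N · v_2 = (-6, 2, -4)ᵀ.

Sanity check: (A − (1)·I) v_1 = (0, 0, 0)ᵀ = 0. ✓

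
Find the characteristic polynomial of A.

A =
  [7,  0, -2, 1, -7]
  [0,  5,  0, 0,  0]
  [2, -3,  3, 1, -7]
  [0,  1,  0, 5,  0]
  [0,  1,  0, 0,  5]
x^5 - 25*x^4 + 250*x^3 - 1250*x^2 + 3125*x - 3125

Expanding det(x·I − A) (e.g. by cofactor expansion or by noting that A is similar to its Jordan form J, which has the same characteristic polynomial as A) gives
  χ_A(x) = x^5 - 25*x^4 + 250*x^3 - 1250*x^2 + 3125*x - 3125
which factors as (x - 5)^5. The eigenvalues (with algebraic multiplicities) are λ = 5 with multiplicity 5.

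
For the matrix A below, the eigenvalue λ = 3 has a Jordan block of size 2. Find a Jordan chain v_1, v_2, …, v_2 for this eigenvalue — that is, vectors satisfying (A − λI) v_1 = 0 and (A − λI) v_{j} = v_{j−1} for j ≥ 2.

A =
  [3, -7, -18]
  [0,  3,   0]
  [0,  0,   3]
A Jordan chain for λ = 3 of length 2:
v_1 = (-7, 0, 0)ᵀ
v_2 = (0, 1, 0)ᵀ

Let N = A − (3)·I. We want v_2 with N^2 v_2 = 0 but N^1 v_2 ≠ 0; then v_{j-1} := N · v_j for j = 2, …, 2.

Pick v_2 = (0, 1, 0)ᵀ.
Then v_1 = N · v_2 = (-7, 0, 0)ᵀ.

Sanity check: (A − (3)·I) v_1 = (0, 0, 0)ᵀ = 0. ✓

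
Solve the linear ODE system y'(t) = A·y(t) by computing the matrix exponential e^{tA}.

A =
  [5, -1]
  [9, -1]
e^{tA} =
  [3*t*exp(2*t) + exp(2*t), -t*exp(2*t)]
  [9*t*exp(2*t), -3*t*exp(2*t) + exp(2*t)]

Strategy: write A = P · J · P⁻¹ where J is a Jordan canonical form, so e^{tA} = P · e^{tJ} · P⁻¹, and e^{tJ} can be computed block-by-block.

A has Jordan form
J =
  [2, 1]
  [0, 2]
(up to reordering of blocks).

Per-block formulas:
  For a 2×2 Jordan block J_2(2): exp(t · J_2(2)) = e^(2t)·(I + t·N), where N is the 2×2 nilpotent shift.

After assembling e^{tJ} and conjugating by P, we get:

e^{tA} =
  [3*t*exp(2*t) + exp(2*t), -t*exp(2*t)]
  [9*t*exp(2*t), -3*t*exp(2*t) + exp(2*t)]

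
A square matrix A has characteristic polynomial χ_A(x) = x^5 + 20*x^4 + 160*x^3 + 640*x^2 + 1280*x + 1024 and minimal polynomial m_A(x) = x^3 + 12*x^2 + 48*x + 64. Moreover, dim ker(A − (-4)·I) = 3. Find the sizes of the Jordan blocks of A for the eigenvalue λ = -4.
Block sizes for λ = -4: [3, 1, 1]

Step 1 — from the characteristic polynomial, algebraic multiplicity of λ = -4 is 5. From dim ker(A − (-4)·I) = 3, there are exactly 3 Jordan blocks for λ = -4.
Step 2 — from the minimal polynomial, the factor (x + 4)^3 tells us the largest block for λ = -4 has size 3.
Step 3 — with total size 5, 3 blocks, and largest block 3, the block sizes (in nonincreasing order) are [3, 1, 1].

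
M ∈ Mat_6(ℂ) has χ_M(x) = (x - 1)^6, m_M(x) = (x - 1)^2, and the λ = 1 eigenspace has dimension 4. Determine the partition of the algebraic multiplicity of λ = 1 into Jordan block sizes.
Block sizes for λ = 1: [2, 2, 1, 1]

Step 1 — from the characteristic polynomial, algebraic multiplicity of λ = 1 is 6. From dim ker(M − (1)·I) = 4, there are exactly 4 Jordan blocks for λ = 1.
Step 2 — from the minimal polynomial, the factor (x − 1)^2 tells us the largest block for λ = 1 has size 2.
Step 3 — with total size 6, 4 blocks, and largest block 2, the block sizes (in nonincreasing order) are [2, 2, 1, 1].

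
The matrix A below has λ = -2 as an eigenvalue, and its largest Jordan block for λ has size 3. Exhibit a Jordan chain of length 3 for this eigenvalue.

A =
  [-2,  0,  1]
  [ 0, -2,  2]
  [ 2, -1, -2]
A Jordan chain for λ = -2 of length 3:
v_1 = (2, 4, 0)ᵀ
v_2 = (0, 0, 2)ᵀ
v_3 = (1, 0, 0)ᵀ

Let N = A − (-2)·I. We want v_3 with N^3 v_3 = 0 but N^2 v_3 ≠ 0; then v_{j-1} := N · v_j for j = 3, …, 2.

Pick v_3 = (1, 0, 0)ᵀ.
Then v_2 = N · v_3 = (0, 0, 2)ᵀ.
Then v_1 = N · v_2 = (2, 4, 0)ᵀ.

Sanity check: (A − (-2)·I) v_1 = (0, 0, 0)ᵀ = 0. ✓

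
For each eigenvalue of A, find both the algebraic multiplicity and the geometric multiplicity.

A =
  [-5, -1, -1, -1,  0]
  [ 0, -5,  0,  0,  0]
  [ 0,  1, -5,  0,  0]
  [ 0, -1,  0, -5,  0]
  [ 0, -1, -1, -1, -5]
λ = -5: alg = 5, geom = 3

Step 1 — factor the characteristic polynomial to read off the algebraic multiplicities:
  χ_A(x) = (x + 5)^5

Step 2 — compute geometric multiplicities via the rank-nullity identity g(λ) = n − rank(A − λI):
  rank(A − (-5)·I) = 2, so dim ker(A − (-5)·I) = n − 2 = 3

Summary:
  λ = -5: algebraic multiplicity = 5, geometric multiplicity = 3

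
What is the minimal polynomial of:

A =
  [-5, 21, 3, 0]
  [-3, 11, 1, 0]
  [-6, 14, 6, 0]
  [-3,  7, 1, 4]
x^2 - 8*x + 16

The characteristic polynomial is χ_A(x) = (x - 4)^4, so the eigenvalues are known. The minimal polynomial is
  m_A(x) = Π_λ (x − λ)^{k_λ}
where k_λ is the size of the *largest* Jordan block for λ (equivalently, the smallest k with (A − λI)^k v = 0 for every generalised eigenvector v of λ).

  λ = 4: largest Jordan block has size 2, contributing (x − 4)^2

So m_A(x) = (x - 4)^2 = x^2 - 8*x + 16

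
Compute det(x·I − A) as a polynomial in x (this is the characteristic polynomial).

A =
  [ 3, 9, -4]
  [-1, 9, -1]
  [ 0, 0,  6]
x^3 - 18*x^2 + 108*x - 216

Expanding det(x·I − A) (e.g. by cofactor expansion or by noting that A is similar to its Jordan form J, which has the same characteristic polynomial as A) gives
  χ_A(x) = x^3 - 18*x^2 + 108*x - 216
which factors as (x - 6)^3. The eigenvalues (with algebraic multiplicities) are λ = 6 with multiplicity 3.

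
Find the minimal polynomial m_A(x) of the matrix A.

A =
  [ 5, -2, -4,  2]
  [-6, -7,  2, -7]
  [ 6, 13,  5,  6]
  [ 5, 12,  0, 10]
x^4 - 13*x^3 + 45*x^2 + 25*x - 250

The characteristic polynomial is χ_A(x) = (x - 5)^3*(x + 2), so the eigenvalues are known. The minimal polynomial is
  m_A(x) = Π_λ (x − λ)^{k_λ}
where k_λ is the size of the *largest* Jordan block for λ (equivalently, the smallest k with (A − λI)^k v = 0 for every generalised eigenvector v of λ).

  λ = -2: largest Jordan block has size 1, contributing (x + 2)
  λ = 5: largest Jordan block has size 3, contributing (x − 5)^3

So m_A(x) = (x - 5)^3*(x + 2) = x^4 - 13*x^3 + 45*x^2 + 25*x - 250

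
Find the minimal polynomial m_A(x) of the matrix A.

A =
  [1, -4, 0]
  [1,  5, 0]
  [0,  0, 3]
x^2 - 6*x + 9

The characteristic polynomial is χ_A(x) = (x - 3)^3, so the eigenvalues are known. The minimal polynomial is
  m_A(x) = Π_λ (x − λ)^{k_λ}
where k_λ is the size of the *largest* Jordan block for λ (equivalently, the smallest k with (A − λI)^k v = 0 for every generalised eigenvector v of λ).

  λ = 3: largest Jordan block has size 2, contributing (x − 3)^2

So m_A(x) = (x - 3)^2 = x^2 - 6*x + 9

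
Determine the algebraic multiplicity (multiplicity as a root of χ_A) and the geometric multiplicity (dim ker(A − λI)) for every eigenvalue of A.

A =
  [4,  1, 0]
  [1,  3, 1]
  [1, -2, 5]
λ = 4: alg = 3, geom = 1

Step 1 — factor the characteristic polynomial to read off the algebraic multiplicities:
  χ_A(x) = (x - 4)^3

Step 2 — compute geometric multiplicities via the rank-nullity identity g(λ) = n − rank(A − λI):
  rank(A − (4)·I) = 2, so dim ker(A − (4)·I) = n − 2 = 1

Summary:
  λ = 4: algebraic multiplicity = 3, geometric multiplicity = 1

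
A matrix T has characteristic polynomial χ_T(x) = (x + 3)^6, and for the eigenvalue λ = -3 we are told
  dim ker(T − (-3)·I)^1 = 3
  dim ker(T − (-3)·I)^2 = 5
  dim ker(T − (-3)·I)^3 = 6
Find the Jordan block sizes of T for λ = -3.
Block sizes for λ = -3: [3, 2, 1]

From the dimensions of kernels of powers, the number of Jordan blocks of size at least j is d_j − d_{j−1} where d_j = dim ker(N^j) (with d_0 = 0). Computing the differences gives [3, 2, 1].
The number of blocks of size exactly k is (#blocks of size ≥ k) − (#blocks of size ≥ k + 1), so the partition is: 1 block(s) of size 1, 1 block(s) of size 2, 1 block(s) of size 3.
In nonincreasing order the block sizes are [3, 2, 1].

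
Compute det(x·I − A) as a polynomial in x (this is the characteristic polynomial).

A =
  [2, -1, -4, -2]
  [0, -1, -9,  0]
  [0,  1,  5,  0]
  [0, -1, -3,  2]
x^4 - 8*x^3 + 24*x^2 - 32*x + 16

Expanding det(x·I − A) (e.g. by cofactor expansion or by noting that A is similar to its Jordan form J, which has the same characteristic polynomial as A) gives
  χ_A(x) = x^4 - 8*x^3 + 24*x^2 - 32*x + 16
which factors as (x - 2)^4. The eigenvalues (with algebraic multiplicities) are λ = 2 with multiplicity 4.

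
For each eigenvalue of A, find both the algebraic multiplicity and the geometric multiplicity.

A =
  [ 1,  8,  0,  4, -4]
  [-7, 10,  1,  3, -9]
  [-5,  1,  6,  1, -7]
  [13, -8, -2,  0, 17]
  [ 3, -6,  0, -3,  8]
λ = 5: alg = 5, geom = 3

Step 1 — factor the characteristic polynomial to read off the algebraic multiplicities:
  χ_A(x) = (x - 5)^5

Step 2 — compute geometric multiplicities via the rank-nullity identity g(λ) = n − rank(A − λI):
  rank(A − (5)·I) = 2, so dim ker(A − (5)·I) = n − 2 = 3

Summary:
  λ = 5: algebraic multiplicity = 5, geometric multiplicity = 3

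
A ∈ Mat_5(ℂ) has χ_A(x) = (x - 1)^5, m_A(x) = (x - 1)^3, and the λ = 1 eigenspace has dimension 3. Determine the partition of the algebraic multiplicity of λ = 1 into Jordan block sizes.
Block sizes for λ = 1: [3, 1, 1]

Step 1 — from the characteristic polynomial, algebraic multiplicity of λ = 1 is 5. From dim ker(A − (1)·I) = 3, there are exactly 3 Jordan blocks for λ = 1.
Step 2 — from the minimal polynomial, the factor (x − 1)^3 tells us the largest block for λ = 1 has size 3.
Step 3 — with total size 5, 3 blocks, and largest block 3, the block sizes (in nonincreasing order) are [3, 1, 1].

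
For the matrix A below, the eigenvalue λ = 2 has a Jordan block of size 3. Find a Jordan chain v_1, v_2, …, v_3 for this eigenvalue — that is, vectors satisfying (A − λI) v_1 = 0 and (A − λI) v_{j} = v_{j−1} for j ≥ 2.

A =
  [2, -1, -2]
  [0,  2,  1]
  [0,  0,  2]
A Jordan chain for λ = 2 of length 3:
v_1 = (-1, 0, 0)ᵀ
v_2 = (-2, 1, 0)ᵀ
v_3 = (0, 0, 1)ᵀ

Let N = A − (2)·I. We want v_3 with N^3 v_3 = 0 but N^2 v_3 ≠ 0; then v_{j-1} := N · v_j for j = 3, …, 2.

Pick v_3 = (0, 0, 1)ᵀ.
Then v_2 = N · v_3 = (-2, 1, 0)ᵀ.
Then v_1 = N · v_2 = (-1, 0, 0)ᵀ.

Sanity check: (A − (2)·I) v_1 = (0, 0, 0)ᵀ = 0. ✓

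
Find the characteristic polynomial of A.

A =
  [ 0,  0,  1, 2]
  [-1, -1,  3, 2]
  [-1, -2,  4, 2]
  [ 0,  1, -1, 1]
x^4 - 4*x^3 + 6*x^2 - 4*x + 1

Expanding det(x·I − A) (e.g. by cofactor expansion or by noting that A is similar to its Jordan form J, which has the same characteristic polynomial as A) gives
  χ_A(x) = x^4 - 4*x^3 + 6*x^2 - 4*x + 1
which factors as (x - 1)^4. The eigenvalues (with algebraic multiplicities) are λ = 1 with multiplicity 4.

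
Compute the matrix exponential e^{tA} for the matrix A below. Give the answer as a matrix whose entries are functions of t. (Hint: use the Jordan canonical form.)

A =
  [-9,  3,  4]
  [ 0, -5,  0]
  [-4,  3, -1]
e^{tA} =
  [-4*t*exp(-5*t) + exp(-5*t), 3*t*exp(-5*t), 4*t*exp(-5*t)]
  [0, exp(-5*t), 0]
  [-4*t*exp(-5*t), 3*t*exp(-5*t), 4*t*exp(-5*t) + exp(-5*t)]

Strategy: write A = P · J · P⁻¹ where J is a Jordan canonical form, so e^{tA} = P · e^{tJ} · P⁻¹, and e^{tJ} can be computed block-by-block.

A has Jordan form
J =
  [-5,  1,  0]
  [ 0, -5,  0]
  [ 0,  0, -5]
(up to reordering of blocks).

Per-block formulas:
  For a 1×1 block at λ = -5: exp(t · [-5]) = [e^(-5t)].
  For a 2×2 Jordan block J_2(-5): exp(t · J_2(-5)) = e^(-5t)·(I + t·N), where N is the 2×2 nilpotent shift.

After assembling e^{tJ} and conjugating by P, we get:

e^{tA} =
  [-4*t*exp(-5*t) + exp(-5*t), 3*t*exp(-5*t), 4*t*exp(-5*t)]
  [0, exp(-5*t), 0]
  [-4*t*exp(-5*t), 3*t*exp(-5*t), 4*t*exp(-5*t) + exp(-5*t)]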